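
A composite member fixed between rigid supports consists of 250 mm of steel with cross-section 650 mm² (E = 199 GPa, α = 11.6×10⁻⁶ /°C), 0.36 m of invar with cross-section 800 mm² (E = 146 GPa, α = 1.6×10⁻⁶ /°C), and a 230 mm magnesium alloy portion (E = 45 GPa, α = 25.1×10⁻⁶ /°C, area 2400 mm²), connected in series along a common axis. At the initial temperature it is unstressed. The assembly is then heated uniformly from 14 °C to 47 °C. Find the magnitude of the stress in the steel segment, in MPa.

σ ≈ 65.7 MPa (compressive)

If the supports were absent, the total length change would be Σ αᵢΔT Lᵢ = 11.6×10⁻⁶×33×250 + 1.6×10⁻⁶×33×360 + 25.1×10⁻⁶×33×230 = 0.3052 mm.
Since the ends are fixed, an axial force P builds up, equal in every segment, with P · Σ Lᵢ/(AᵢEᵢ) = δ_free.
Σ Lᵢ/(AᵢEᵢ) = 250/(650×199×10³) + 360/(800×146×10³) + 230/(2400×45×10³) = 7.145×10⁻⁶ mm/N.
Hence P = δ_free / Σ(L/AE) = 0.3052/7.145×10⁻⁶ = 42.72 kN (compressive).
σ_{steel} = P / A = 42720 / 650 = 65.72 MPa.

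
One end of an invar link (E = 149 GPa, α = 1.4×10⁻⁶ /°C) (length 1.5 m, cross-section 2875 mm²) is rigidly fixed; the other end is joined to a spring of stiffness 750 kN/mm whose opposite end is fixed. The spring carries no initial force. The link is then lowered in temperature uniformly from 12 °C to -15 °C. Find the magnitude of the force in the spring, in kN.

P ≈ 11.7 kN

Free thermal contraction: δ_free = αΔT L = 1.4×10⁻⁶ × 27 × 1500 = 0.0567 mm.
Let P be the tensile force in the spring. The link extends elastically by PL/(AE) and the spring stretches by P/k; together these equal δ_free.
P [ L/(AE) + 1/k ] = δ_free → P [ 1500/(2875×149×10³) + 1/(750×10³) ] = 0.0567.
P = 0.0567 / 4.835×10⁻⁶ = 11730 N.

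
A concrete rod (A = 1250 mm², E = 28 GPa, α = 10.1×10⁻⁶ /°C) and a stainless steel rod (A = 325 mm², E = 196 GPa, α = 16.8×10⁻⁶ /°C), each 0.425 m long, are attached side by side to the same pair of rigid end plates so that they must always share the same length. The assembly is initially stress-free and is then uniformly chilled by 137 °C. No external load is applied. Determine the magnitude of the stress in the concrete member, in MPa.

σ ≈ 16.6 MPa (compressive)

The stainless steel has the larger α, so on cooling it would change length more than the concrete if both were free. The rigid plates force a common final length, so the stainless steel is put into tension and the concrete into compression, with equal and opposite forces P (no external load).
Equating the net (thermal + elastic) strains gives |α₁ − α₂|·ΔT = P·[1/(A₁E₁) + 1/(A₂E₂)].
|α₁ − α₂|·ΔT = 6.7×10⁻⁶ × 137 = 0.0009179.
1/(A₁E₁) + 1/(A₂E₂) = 1/(1250×28×10³) + 1/(325×196×10³) = 4.427×10⁻⁸ N⁻¹.
So P = 0.0009179 / 4.427×10⁻⁸ = 20.73 kN.
σ_{concrete} = P/A₁ = 20730/1250 = 16.59 MPa, compressive.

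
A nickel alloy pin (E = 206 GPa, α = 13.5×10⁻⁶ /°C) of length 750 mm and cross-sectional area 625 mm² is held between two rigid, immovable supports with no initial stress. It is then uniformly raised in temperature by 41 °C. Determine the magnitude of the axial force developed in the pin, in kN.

P ≈ 71.3 kN (compressive)

Full restraint means ε = 0, so the stress is σ = EαΔT = 206×10³ × 13.5×10⁻⁶ × 41 = 114 MPa.
P = AEαΔT = 625 × 206×10³ × 13.5×10⁻⁶ × 41 = 71.26 kN (compressive).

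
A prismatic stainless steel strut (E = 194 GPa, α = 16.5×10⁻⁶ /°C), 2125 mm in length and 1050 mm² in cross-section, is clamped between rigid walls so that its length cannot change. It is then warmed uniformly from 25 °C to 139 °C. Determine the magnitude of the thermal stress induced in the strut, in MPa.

σ ≈ 365 MPa (compressive)

With length fixed, the mechanical strain must cancel the thermal strain αΔT = 16.5×10⁻⁶ × 114 = 1881×10⁻⁶.
σ = EαΔT = 194×10³ × 16.5×10⁻⁶ × 114 = 364.9 MPa (compressive; the strut is trying to expand).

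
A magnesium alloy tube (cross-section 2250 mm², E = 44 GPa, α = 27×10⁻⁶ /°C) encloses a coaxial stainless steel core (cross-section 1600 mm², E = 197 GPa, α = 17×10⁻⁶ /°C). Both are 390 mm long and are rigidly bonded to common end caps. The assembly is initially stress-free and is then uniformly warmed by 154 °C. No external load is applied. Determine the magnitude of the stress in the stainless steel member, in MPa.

σ ≈ 72.5 MPa (tensile)

Equilibrium of a rigid end plate with no external load gives equal and opposite internal forces ±P in the two members. Since α_{magnesium alloy} > α_{stainless steel}, heating drives the magnesium alloy into compression and the stainless steel into tension.
Compatibility of the two members (thermal + elastic change equal): (α₁ − α₂)ΔT = P·[1/(A₁E₁) + 1/(A₂E₂)].
|α₁ − α₂|·ΔT = 10×10⁻⁶ × 154 = 0.00154.
1/(A₁E₁) + 1/(A₂E₂) = 1/(2250×44×10³) + 1/(1600×197×10³) = 1.327×10⁻⁸ N⁻¹.
P = 0.00154 / 1.327×10⁻⁸ = 116000 N = 116 kN.
σ_{stainless steel} = P/A₂ = 116000/1600 = 72.51 MPa, tensile.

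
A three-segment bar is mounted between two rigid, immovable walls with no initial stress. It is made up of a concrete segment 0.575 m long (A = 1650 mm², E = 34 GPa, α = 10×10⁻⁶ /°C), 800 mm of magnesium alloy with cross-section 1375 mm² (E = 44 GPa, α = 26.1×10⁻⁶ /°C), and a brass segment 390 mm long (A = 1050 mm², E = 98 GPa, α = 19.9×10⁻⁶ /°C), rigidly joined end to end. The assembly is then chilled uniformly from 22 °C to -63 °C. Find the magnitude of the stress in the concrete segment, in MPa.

Free thermal contraction of the whole bar: Σ αᵢΔT Lᵢ = 10×10⁻⁶×85×575 + 26.1×10⁻⁶×85×800 + 19.9×10⁻⁶×85×390 = 2.923 mm.
The rigid supports impose zero overall length change; the single axial force P common to all segments must satisfy P Σ Lᵢ/(AᵢEᵢ) = δ_free.
Σ Lᵢ/(AᵢEᵢ) = 575/(1650×34×10³) + 800/(1375×44×10³) + 390/(1050×98×10³) = 2.726×10⁻⁵ mm/N.
P = 2.923 / 2.726×10⁻⁵ = 107200 N = 107.2 kN, tensile.
σ_{concrete} = P / A = 107200 / 1650 = 64.98 MPa.

σ ≈ 65 MPa (tensile)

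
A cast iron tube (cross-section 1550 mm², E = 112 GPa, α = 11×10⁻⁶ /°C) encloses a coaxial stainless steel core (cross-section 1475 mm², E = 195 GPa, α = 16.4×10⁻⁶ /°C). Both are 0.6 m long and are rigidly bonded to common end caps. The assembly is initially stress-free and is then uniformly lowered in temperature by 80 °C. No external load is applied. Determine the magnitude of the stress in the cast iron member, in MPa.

σ ≈ 30.2 MPa (compressive)

Both members must finish at the same length. With the larger α, the stainless steel tends to over-contract; the plates restrain it, putting the stainless steel in tension and the cast iron in compression. With no external load the two internal forces are equal and opposite, magnitude P.
Equating the net (thermal + elastic) strains gives |α₁ − α₂|·ΔT = P·[1/(A₁E₁) + 1/(A₂E₂)].
|α₁ − α₂|·ΔT = 5.4×10⁻⁶ × 80 = 0.000432.
1/(A₁E₁) + 1/(A₂E₂) = 1/(1550×112×10³) + 1/(1475×195×10³) = 9.237×10⁻⁹ N⁻¹.
So P = 0.000432 / 9.237×10⁻⁹ = 46.77 kN.
σ_{cast iron} = P/A₁ = 46770/1550 = 30.17 MPa, compressive.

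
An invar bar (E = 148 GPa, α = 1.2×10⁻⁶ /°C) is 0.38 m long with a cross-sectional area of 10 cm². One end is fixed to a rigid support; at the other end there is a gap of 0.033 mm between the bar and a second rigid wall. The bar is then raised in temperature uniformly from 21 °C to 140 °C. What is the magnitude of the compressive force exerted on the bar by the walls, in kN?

P ≈ 8.28 kN

If the wall were absent the bar would grow by αΔT L = 1.2×10⁻⁶ × 119 × 380 = 0.05426 mm.
After closing the 0.033 mm clearance, 0.05426 − 0.033 = 0.02126 mm of expansion remains to be suppressed by the wall.
That suppressed elongation corresponds to σ = E·Δ/L = 148×10³ × 0.02126/380 = 8.282 MPa.
P = σA = 8.282 × 1000 = 8.282 kN.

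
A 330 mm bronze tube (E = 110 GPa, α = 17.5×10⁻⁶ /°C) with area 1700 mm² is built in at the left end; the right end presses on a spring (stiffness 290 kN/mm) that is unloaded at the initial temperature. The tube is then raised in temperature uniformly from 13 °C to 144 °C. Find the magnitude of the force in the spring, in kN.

P ≈ 145 kN

Free thermal expansion: δ_free = αΔT L = 17.5×10⁻⁶ × 131 × 330 = 0.7565 mm.
With a force P in the spring, the elastic change of the tube is PL/(AE) and that of the spring is P/k; compatibility requires their sum to equal δ_free.
So P = δ_free / [L/(AE) + 1/k] = 0.7565 / [ 330/(1700×110×10³) + 1/(290×10³) ].
P = 0.7565 / 5.213×10⁻⁶ = 145100 N.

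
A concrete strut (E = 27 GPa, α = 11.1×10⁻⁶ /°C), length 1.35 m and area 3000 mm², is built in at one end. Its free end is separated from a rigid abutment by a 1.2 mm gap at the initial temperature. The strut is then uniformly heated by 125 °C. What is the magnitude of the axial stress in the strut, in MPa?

σ ≈ 13.5 MPa (compressive)

Unrestrained expansion: δ_free = αΔT L = 11.1×10⁻⁶ × 125 × 1350 = 1.873 mm.
This exceeds the 1.2 mm gap, so the wall pushes back. The portion of expansion that must be recovered elastically is δ_free − gap = 1.873 − 1.2 = 0.6731 mm.
That suppressed elongation corresponds to σ = E·Δ/L = 27×10³ × 0.6731/1350 = 13.46 MPa.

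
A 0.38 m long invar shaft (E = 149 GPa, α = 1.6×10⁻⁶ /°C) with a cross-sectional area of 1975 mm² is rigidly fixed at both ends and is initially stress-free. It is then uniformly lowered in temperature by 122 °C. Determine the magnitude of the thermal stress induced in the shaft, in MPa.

The supports are rigid, so the total axial strain is zero. The restrained thermal strain is ε = αΔT = 1.6×10⁻⁶ × 122 = 195.2×10⁻⁶.
σ = EαΔT = 149×10³ × 1.6×10⁻⁶ × 122 = 29.08 MPa (tensile; the shaft is trying to contract).

σ ≈ 29.1 MPa (tensile)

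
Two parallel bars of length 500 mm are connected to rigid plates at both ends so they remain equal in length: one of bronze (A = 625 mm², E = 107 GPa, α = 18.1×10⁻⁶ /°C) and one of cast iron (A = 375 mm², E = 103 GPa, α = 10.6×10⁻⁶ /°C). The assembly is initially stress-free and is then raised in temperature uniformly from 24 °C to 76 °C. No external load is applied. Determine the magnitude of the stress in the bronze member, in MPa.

σ ≈ 15.3 MPa (compressive)

Both members must finish at the same length. With the larger α, the bronze tends to over-expand; the plates restrain it, putting the bronze in compression and the cast iron in tension. With no external load the two internal forces are equal and opposite, magnitude P.
Setting the final lengths equal and cancelling L: (α₁ − α₂)ΔT = P/(A₁E₁) + P/(A₂E₂).
|α₁ − α₂|·ΔT = 7.5×10⁻⁶ × 52 = 0.00039.
1/(A₁E₁) + 1/(A₂E₂) = 1/(625×107×10³) + 1/(375×103×10³) = 4.084×10⁻⁸ N⁻¹.
P = 0.00039 / 4.084×10⁻⁸ = 9549 N = 9.549 kN.
σ_{bronze} = P/A₁ = 9549/625 = 15.28 MPa, compressive.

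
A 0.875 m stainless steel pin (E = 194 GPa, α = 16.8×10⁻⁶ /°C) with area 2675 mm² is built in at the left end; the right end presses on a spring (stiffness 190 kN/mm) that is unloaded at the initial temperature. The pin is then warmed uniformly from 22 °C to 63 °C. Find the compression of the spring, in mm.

δ ≈ 0.456 mm

If the spring were absent the pin would lengthen by αΔT L = 16.8×10⁻⁶ × 41 × 875 = 0.6027 mm.
With a force P in the spring, the elastic change of the pin is PL/(AE) and that of the spring is P/k; compatibility requires their sum to equal δ_free.
P [ L/(AE) + 1/k ] = δ_free → P [ 875/(2675×194×10³) + 1/(190×10³) ] = 0.6027.
P = 0.6027 / 6.949×10⁻⁶ = 86730 N.
Spring compression = P/k = 86730/(190×10³) = 0.4565 mm.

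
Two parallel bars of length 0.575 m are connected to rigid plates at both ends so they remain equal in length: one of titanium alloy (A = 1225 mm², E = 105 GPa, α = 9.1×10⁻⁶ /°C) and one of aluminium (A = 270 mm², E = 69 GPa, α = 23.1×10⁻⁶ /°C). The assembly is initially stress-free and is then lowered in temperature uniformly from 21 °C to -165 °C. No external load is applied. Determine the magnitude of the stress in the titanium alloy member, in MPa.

σ ≈ 34.6 MPa (compressive)

Both members must finish at the same length. With the larger α, the aluminium tends to over-contract; the plates restrain it, putting the aluminium in tension and the titanium alloy in compression. With no external load the two internal forces are equal and opposite, magnitude P.
Equating the net (thermal + elastic) strains gives |α₁ − α₂|·ΔT = P·[1/(A₁E₁) + 1/(A₂E₂)].
|α₁ − α₂|·ΔT = 14×10⁻⁶ × 186 = 0.002604.
1/(A₁E₁) + 1/(A₂E₂) = 1/(1225×105×10³) + 1/(270×69×10³) = 6.145×10⁻⁸ N⁻¹.
So P = 0.002604 / 6.145×10⁻⁸ = 42.37 kN.
σ_{titanium alloy} = P/A₁ = 42370/1225 = 34.59 MPa, compressive.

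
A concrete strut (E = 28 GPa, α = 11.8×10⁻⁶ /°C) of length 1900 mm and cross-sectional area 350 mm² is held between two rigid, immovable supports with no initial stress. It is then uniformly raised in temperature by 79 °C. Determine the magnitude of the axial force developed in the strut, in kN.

Full restraint means ε = 0, so the stress is σ = EαΔT = 28×10³ × 11.8×10⁻⁶ × 79 = 26.1 MPa.
P = AEαΔT = 350 × 28×10³ × 11.8×10⁻⁶ × 79 = 9.136 kN (compressive).

P ≈ 9.14 kN (compressive)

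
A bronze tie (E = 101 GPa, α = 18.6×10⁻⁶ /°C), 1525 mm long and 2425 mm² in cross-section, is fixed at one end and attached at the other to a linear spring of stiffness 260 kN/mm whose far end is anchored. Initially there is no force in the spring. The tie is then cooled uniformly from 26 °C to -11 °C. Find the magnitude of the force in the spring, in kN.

If the spring were absent the tie would shorten by αΔT L = 18.6×10⁻⁶ × 37 × 1525 = 1.05 mm.
Let P be the tensile force in the spring. The tie extends elastically by PL/(AE) and the spring stretches by P/k; together these equal δ_free.
P [ L/(AE) + 1/k ] = δ_free → P [ 1525/(2425×101×10³) + 1/(260×10³) ] = 1.05.
P = 1.05 / 1.007×10⁻⁵ = 104200 N.

P ≈ 104 kN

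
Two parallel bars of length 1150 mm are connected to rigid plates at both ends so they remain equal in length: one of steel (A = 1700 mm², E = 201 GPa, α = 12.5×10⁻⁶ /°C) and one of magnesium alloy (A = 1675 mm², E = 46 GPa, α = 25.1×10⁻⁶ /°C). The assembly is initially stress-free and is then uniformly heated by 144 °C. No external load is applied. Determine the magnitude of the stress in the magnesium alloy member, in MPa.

Both members must finish at the same length. With the larger α, the magnesium alloy tends to over-expand; the plates restrain it, putting the magnesium alloy in compression and the steel in tension. With no external load the two internal forces are equal and opposite, magnitude P.
Equating the net (thermal + elastic) strains gives |α₁ − α₂|·ΔT = P·[1/(A₁E₁) + 1/(A₂E₂)].
|α₁ − α₂|·ΔT = 12.6×10⁻⁶ × 144 = 0.001814.
1/(A₁E₁) + 1/(A₂E₂) = 1/(1700×201×10³) + 1/(1675×46×10³) = 1.591×10⁻⁸ N⁻¹.
So P = 0.001814 / 1.591×10⁻⁸ = 114.1 kN.
σ_{magnesium alloy} = P/A₂ = 114100/1675 = 68.11 MPa, compressive.

σ ≈ 68.1 MPa (compressive)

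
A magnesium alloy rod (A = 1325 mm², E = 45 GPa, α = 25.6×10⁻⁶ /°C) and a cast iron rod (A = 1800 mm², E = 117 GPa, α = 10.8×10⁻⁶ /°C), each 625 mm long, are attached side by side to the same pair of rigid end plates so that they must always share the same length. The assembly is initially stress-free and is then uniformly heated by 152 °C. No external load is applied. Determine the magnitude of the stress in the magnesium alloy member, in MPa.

σ ≈ 78.9 MPa (compressive)

Both members must finish at the same length. With the larger α, the magnesium alloy tends to over-expand; the plates restrain it, putting the magnesium alloy in compression and the cast iron in tension. With no external load the two internal forces are equal and opposite, magnitude P.
Setting the final lengths equal and cancelling L: (α₁ − α₂)ΔT = P/(A₁E₁) + P/(A₂E₂).
|α₁ − α₂|·ΔT = 14.8×10⁻⁶ × 152 = 0.00225.
1/(A₁E₁) + 1/(A₂E₂) = 1/(1325×45×10³) + 1/(1800×117×10³) = 2.152×10⁻⁸ N⁻¹.
P = 0.00225 / 2.152×10⁻⁸ = 104500 N = 104.5 kN.
σ_{magnesium alloy} = P/A₁ = 104500/1325 = 78.9 MPa, compressive.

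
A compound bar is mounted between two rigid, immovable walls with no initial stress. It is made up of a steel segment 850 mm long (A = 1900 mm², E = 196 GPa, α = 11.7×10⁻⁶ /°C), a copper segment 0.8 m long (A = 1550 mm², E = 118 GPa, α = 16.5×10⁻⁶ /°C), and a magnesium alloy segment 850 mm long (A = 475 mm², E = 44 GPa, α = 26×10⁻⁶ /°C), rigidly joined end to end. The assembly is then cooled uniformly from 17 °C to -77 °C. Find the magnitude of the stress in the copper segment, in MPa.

σ ≈ 58 MPa (tensile)

Free thermal contraction of the whole bar: Σ αᵢΔT Lᵢ = 11.7×10⁻⁶×94×850 + 16.5×10⁻⁶×94×800 + 26×10⁻⁶×94×850 = 4.253 mm.
The rigid supports impose zero overall length change; the single axial force P common to all segments must satisfy P Σ Lᵢ/(AᵢEᵢ) = δ_free.
Σ Lᵢ/(AᵢEᵢ) = 850/(1900×196×10³) + 800/(1550×118×10³) + 850/(475×44×10³) = 4.733×10⁻⁵ mm/N.
Hence P = δ_free / Σ(L/AE) = 4.253/4.733×10⁻⁵ = 89.87 kN (tensile).
σ_{copper} = P / A = 89870 / 1550 = 57.98 MPa.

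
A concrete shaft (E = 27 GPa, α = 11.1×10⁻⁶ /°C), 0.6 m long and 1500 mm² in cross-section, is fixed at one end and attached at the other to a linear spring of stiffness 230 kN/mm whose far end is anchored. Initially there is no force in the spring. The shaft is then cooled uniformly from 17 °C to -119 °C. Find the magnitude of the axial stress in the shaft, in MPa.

Free thermal contraction: δ_free = αΔT L = 11.1×10⁻⁶ × 136 × 600 = 0.9058 mm.
Let P be the tensile force in the spring. The shaft extends elastically by PL/(AE) and the spring stretches by P/k; together these equal δ_free.
P [ L/(AE) + 1/k ] = δ_free → P [ 600/(1500×27×10³) + 1/(230×10³) ] = 0.9058.
P = 0.9058 / 1.916×10⁻⁵ = 47270 N.
σ = P/A = 47270/1500 = 31.51 MPa.

σ ≈ 31.5 MPa (tensile)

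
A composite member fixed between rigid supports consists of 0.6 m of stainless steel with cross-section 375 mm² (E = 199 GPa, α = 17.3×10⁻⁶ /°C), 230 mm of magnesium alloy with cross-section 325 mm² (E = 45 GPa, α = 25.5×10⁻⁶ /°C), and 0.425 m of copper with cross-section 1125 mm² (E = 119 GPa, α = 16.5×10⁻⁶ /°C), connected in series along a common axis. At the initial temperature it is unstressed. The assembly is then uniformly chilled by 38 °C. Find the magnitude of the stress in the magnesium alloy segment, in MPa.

σ ≈ 101 MPa (tensile)

With the walls removed the bar would change length by δ_free = Σ αᵢΔT Lᵢ = 17.3×10⁻⁶×38×600 + 25.5×10⁻⁶×38×230 + 16.5×10⁻⁶×38×425 = 0.8838 mm.
The walls prevent any net length change, so an axial force P (same in every segment) develops. Compatibility: P · Σ Lᵢ/(AᵢEᵢ) = δ_free.
The series flexibility is Σ Lᵢ/(AᵢEᵢ) = 600/(375×199×10³) + 230/(325×45×10³) + 425/(1125×119×10³) = 2.694×10⁻⁵ mm/N.
Hence P = δ_free / Σ(L/AE) = 0.8838/2.694×10⁻⁵ = 32.8 kN (tensile).
σ_{magnesium alloy} = P / A = 32800 / 325 = 100.9 MPa.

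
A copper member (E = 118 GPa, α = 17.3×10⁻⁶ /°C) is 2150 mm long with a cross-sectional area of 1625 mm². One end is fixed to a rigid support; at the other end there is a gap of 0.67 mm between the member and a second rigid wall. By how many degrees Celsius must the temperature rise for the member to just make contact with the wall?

ΔT ≈ 18 °C

Contact occurs when the free expansion equals the gap: αΔT L = 0.67 mm.
ΔT = 0.67 / (17.3×10⁻⁶ × 2150) = 18.01 °C.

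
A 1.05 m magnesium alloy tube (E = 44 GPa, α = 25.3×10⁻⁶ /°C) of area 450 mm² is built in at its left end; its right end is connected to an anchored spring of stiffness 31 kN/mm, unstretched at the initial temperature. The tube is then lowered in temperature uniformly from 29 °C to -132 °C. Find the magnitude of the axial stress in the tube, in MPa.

σ ≈ 111 MPa (tensile)

Free thermal contraction: δ_free = αΔT L = 25.3×10⁻⁶ × 161 × 1050 = 4.277 mm.
With a force P in the spring, the elastic change of the tube is PL/(AE) and that of the spring is P/k; compatibility requires their sum to equal δ_free.
P [ L/(AE) + 1/k ] = δ_free → P [ 1050/(450×44×10³) + 1/(31×10³) ] = 4.277.
P = 4.277 / 8.529×10⁻⁵ = 50150 N.
σ = P/A = 50150/450 = 111.4 MPa.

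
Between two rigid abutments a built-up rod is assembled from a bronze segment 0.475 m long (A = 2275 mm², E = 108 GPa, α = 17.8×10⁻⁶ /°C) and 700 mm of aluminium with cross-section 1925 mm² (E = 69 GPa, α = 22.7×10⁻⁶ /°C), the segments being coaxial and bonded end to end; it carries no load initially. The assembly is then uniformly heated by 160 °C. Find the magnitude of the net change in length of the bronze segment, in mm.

|ΔL| ≈ 0.307 mm

With the walls removed the bar would change length by δ_free = Σ αᵢΔT Lᵢ = 17.8×10⁻⁶×160×475 + 22.7×10⁻⁶×160×700 = 3.895 mm.
The walls prevent any net length change, so an axial force P (same in every segment) develops. Compatibility: P · Σ Lᵢ/(AᵢEᵢ) = δ_free.
Σ Lᵢ/(AᵢEᵢ) = 475/(2275×108×10³) + 700/(1925×69×10³) = 7.203×10⁻⁶ mm/N.
So P = 3.895 / 7.203×10⁻⁶ = 540.7 kN, compressive.
For the bronze segment, free thermal change = 17.8×10⁻⁶×160×475 = 1.353 mm and elastic change from P = 540700×475/(2275×108×10³) = 1.045 mm; these oppose, so the net change is 0.307 mm (segment lengthens).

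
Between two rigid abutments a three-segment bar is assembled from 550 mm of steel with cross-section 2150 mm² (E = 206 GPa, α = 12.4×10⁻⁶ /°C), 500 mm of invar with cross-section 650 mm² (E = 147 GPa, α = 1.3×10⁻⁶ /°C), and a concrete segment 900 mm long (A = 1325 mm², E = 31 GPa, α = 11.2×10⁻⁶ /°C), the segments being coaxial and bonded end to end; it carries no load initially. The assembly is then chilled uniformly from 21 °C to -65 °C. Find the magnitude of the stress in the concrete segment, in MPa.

σ ≈ 40.1 MPa (tensile)

Free thermal contraction of the whole bar: Σ αᵢΔT Lᵢ = 12.4×10⁻⁶×86×550 + 1.3×10⁻⁶×86×500 + 11.2×10⁻⁶×86×900 = 1.509 mm.
Since the ends are fixed, an axial force P builds up, equal in every segment, with P · Σ Lᵢ/(AᵢEᵢ) = δ_free.
The series flexibility is Σ Lᵢ/(AᵢEᵢ) = 550/(2150×206×10³) + 500/(650×147×10³) + 900/(1325×31×10³) = 2.839×10⁻⁵ mm/N.
P = 1.509 / 2.839×10⁻⁵ = 53170 N = 53.17 kN, tensile.
σ_{concrete} = P / A = 53170 / 1325 = 40.13 MPa.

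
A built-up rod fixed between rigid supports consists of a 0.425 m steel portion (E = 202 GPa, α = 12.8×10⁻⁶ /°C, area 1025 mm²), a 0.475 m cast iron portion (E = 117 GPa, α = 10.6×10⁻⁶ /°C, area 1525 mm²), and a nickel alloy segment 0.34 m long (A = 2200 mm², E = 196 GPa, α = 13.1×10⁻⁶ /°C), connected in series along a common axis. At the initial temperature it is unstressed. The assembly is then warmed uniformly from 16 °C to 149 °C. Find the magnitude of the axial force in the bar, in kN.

Free thermal expansion of the whole bar: Σ αᵢΔT Lᵢ = 12.8×10⁻⁶×133×425 + 10.6×10⁻⁶×133×475 + 13.1×10⁻⁶×133×340 = 1.986 mm.
Since the ends are fixed, an axial force P builds up, equal in every segment, with P · Σ Lᵢ/(AᵢEᵢ) = δ_free.
Σ Lᵢ/(AᵢEᵢ) = 425/(1025×202×10³) + 475/(1525×117×10³) + 340/(2200×196×10³) = 5.503×10⁻⁶ mm/N.
Hence P = δ_free / Σ(L/AE) = 1.986/5.503×10⁻⁶ = 360.8 kN (compressive).

P ≈ 361 kN (compressive)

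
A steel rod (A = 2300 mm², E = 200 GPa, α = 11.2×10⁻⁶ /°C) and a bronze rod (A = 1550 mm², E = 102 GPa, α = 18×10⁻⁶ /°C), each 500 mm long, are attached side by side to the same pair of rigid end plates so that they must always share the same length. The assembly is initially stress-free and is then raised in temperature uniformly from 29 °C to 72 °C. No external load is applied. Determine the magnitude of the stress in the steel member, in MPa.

σ ≈ 15 MPa (tensile)

Equilibrium of a rigid end plate with no external load gives equal and opposite internal forces ±P in the two members. Since α_{bronze} > α_{steel}, heating drives the bronze into compression and the steel into tension.
Equating the net (thermal + elastic) strains gives |α₁ − α₂|·ΔT = P·[1/(A₁E₁) + 1/(A₂E₂)].
|α₁ − α₂|·ΔT = 6.8×10⁻⁶ × 43 = 0.0002924.
1/(A₁E₁) + 1/(A₂E₂) = 1/(2300×200×10³) + 1/(1550×102×10³) = 8.499×10⁻⁹ N⁻¹.
So P = 0.0002924 / 8.499×10⁻⁹ = 34.4 kN.
σ_{steel} = P/A₁ = 34400/2300 = 14.96 MPa, tensile.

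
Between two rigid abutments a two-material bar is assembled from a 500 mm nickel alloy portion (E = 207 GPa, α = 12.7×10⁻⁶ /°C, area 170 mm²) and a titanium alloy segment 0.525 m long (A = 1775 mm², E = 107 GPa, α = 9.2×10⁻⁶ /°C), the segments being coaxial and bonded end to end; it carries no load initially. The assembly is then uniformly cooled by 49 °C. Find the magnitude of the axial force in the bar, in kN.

P ≈ 32.3 kN (tensile)

Free thermal contraction of the whole bar: Σ αᵢΔT Lᵢ = 12.7×10⁻⁶×49×500 + 9.2×10⁻⁶×49×525 = 0.5478 mm.
Since the ends are fixed, an axial force P builds up, equal in every segment, with P · Σ Lᵢ/(AᵢEᵢ) = δ_free.
The series flexibility is Σ Lᵢ/(AᵢEᵢ) = 500/(170×207×10³) + 525/(1775×107×10³) = 1.697×10⁻⁵ mm/N.
So P = 0.5478 / 1.697×10⁻⁵ = 32.28 kN, tensile.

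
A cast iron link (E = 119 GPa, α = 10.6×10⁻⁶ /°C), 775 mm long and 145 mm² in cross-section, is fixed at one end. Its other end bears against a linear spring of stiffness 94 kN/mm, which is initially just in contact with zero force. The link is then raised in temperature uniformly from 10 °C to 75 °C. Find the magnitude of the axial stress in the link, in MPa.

Free thermal expansion: δ_free = αΔT L = 10.6×10⁻⁶ × 65 × 775 = 0.534 mm.
With a force P in the spring, the elastic change of the link is PL/(AE) and that of the spring is P/k; compatibility requires their sum to equal δ_free.
So P = δ_free / [L/(AE) + 1/k] = 0.534 / [ 775/(145×119×10³) + 1/(94×10³) ].
P = 0.534 / 5.555×10⁻⁵ = 9612 N.
σ = P/A = 9612/145 = 66.29 MPa.

σ ≈ 66.3 MPa (compressive)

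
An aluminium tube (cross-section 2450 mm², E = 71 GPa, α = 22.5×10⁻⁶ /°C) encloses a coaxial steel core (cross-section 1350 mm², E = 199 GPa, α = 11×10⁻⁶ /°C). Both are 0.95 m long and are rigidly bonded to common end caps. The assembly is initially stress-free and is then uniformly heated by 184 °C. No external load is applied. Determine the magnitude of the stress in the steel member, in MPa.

σ ≈ 165 MPa (tensile)

Equilibrium of a rigid end plate with no external load gives equal and opposite internal forces ±P in the two members. Since α_{aluminium} > α_{steel}, heating drives the aluminium into compression and the steel into tension.
Compatibility of the two members (thermal + elastic change equal): (α₁ − α₂)ΔT = P·[1/(A₁E₁) + 1/(A₂E₂)].
|α₁ − α₂|·ΔT = 11.5×10⁻⁶ × 184 = 0.002116.
1/(A₁E₁) + 1/(A₂E₂) = 1/(2450×71×10³) + 1/(1350×199×10³) = 9.471×10⁻⁹ N⁻¹.
So P = 0.002116 / 9.471×10⁻⁹ = 223.4 kN.
σ_{steel} = P/A₂ = 223400/1350 = 165.5 MPa, tensile.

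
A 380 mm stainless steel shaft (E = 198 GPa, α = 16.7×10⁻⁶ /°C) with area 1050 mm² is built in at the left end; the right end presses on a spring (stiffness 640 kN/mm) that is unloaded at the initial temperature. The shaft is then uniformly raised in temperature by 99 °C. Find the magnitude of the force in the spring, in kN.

The unrestrained thermal change is αΔT L = 16.7×10⁻⁶ × 99 × 380 = 0.6283 mm.
Let P be the compressive force at the spring. The shaft shortens elastically by PL/(AE) and the spring compresses by P/k; together these equal δ_free.
So P = δ_free / [L/(AE) + 1/k] = 0.6283 / [ 380/(1050×198×10³) + 1/(640×10³) ].
P = 0.6283 / 3.39×10⁻⁶ = 185300 N.

P ≈ 185 kN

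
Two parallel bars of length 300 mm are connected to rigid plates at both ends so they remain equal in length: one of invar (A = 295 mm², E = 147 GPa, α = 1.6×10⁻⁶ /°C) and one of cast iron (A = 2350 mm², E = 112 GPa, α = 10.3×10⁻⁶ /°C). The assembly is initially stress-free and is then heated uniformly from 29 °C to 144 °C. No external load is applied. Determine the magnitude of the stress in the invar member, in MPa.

σ ≈ 126 MPa (tensile)

Equilibrium of a rigid end plate with no external load gives equal and opposite internal forces ±P in the two members. Since α_{cast iron} > α_{invar}, heating drives the cast iron into compression and the invar into tension.
Setting the final lengths equal and cancelling L: (α₁ − α₂)ΔT = P/(A₁E₁) + P/(A₂E₂).
|α₁ − α₂|·ΔT = 8.7×10⁻⁶ × 115 = 0.001001.
1/(A₁E₁) + 1/(A₂E₂) = 1/(295×147×10³) + 1/(2350×112×10³) = 2.686×10⁻⁸ N⁻¹.
P = 0.001001 / 2.686×10⁻⁸ = 37250 N = 37.25 kN.
σ_{invar} = P/A₁ = 37250/295 = 126.3 MPa, tensile.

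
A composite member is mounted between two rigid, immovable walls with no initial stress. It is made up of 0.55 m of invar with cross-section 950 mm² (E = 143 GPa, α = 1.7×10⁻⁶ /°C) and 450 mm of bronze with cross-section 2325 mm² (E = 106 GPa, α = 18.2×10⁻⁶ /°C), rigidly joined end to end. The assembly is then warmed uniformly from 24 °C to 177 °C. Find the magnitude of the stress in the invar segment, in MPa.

σ ≈ 250 MPa (compressive)

With the walls removed the bar would change length by δ_free = Σ αᵢΔT Lᵢ = 1.7×10⁻⁶×153×550 + 18.2×10⁻⁶×153×450 = 1.396 mm.
The walls prevent any net length change, so an axial force P (same in every segment) develops. Compatibility: P · Σ Lᵢ/(AᵢEᵢ) = δ_free.
Σ Lᵢ/(AᵢEᵢ) = 550/(950×143×10³) + 450/(2325×106×10³) = 5.875×10⁻⁶ mm/N.
P = 1.396 / 5.875×10⁻⁶ = 237700 N = 237.7 kN, compressive.
σ_{invar} = P / A = 237700 / 950 = 250.2 MPa.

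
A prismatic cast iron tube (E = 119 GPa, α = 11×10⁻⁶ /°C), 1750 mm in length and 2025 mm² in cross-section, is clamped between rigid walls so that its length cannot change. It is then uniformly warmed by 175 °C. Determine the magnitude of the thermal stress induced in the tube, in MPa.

Because both ends are immovable the net strain is zero, and the suppressed thermal strain is αΔT = 11×10⁻⁶ × 175 = 1925×10⁻⁶.
Hence σ = E·αΔT = 119×10³ × 1925×10⁻⁶ = 229.1 MPa, compressive.

σ ≈ 229 MPa (compressive)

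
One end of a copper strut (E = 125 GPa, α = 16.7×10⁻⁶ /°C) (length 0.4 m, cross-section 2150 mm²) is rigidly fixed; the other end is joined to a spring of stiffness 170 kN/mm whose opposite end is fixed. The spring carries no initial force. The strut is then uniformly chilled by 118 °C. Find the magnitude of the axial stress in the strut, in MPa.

σ ≈ 49.7 MPa (tensile)

The unrestrained thermal change is αΔT L = 16.7×10⁻⁶ × 118 × 400 = 0.7882 mm.
With a force P in the spring, the elastic change of the strut is PL/(AE) and that of the spring is P/k; compatibility requires their sum to equal δ_free.
So P = δ_free / [L/(AE) + 1/k] = 0.7882 / [ 400/(2150×125×10³) + 1/(170×10³) ].
P = 0.7882 / 7.371×10⁻⁶ = 106900 N.
σ = P/A = 106900/2150 = 49.74 MPa.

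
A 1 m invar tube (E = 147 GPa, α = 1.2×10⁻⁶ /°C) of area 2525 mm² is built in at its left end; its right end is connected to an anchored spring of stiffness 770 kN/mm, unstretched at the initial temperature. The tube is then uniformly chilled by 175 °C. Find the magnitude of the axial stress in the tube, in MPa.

The unrestrained thermal change is αΔT L = 1.2×10⁻⁶ × 175 × 1000 = 0.21 mm.
With a force P in the spring, the elastic change of the tube is PL/(AE) and that of the spring is P/k; compatibility requires their sum to equal δ_free.
P [ L/(AE) + 1/k ] = δ_free → P [ 1000/(2525×147×10³) + 1/(770×10³) ] = 0.21.
P = 0.21 / 3.993×10⁻⁶ = 52590 N.
σ = P/A = 52590/2525 = 20.83 MPa.

σ ≈ 20.8 MPa (tensile)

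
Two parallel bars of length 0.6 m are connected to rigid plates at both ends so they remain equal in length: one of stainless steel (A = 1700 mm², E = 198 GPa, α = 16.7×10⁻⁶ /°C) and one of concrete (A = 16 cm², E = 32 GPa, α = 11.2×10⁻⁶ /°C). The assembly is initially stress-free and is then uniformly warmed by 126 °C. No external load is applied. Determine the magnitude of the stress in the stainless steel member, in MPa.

The stainless steel has the larger α, so on heating it would change length more than the concrete if both were free. The rigid plates force a common final length, so the stainless steel is put into compression and the concrete into tension, with equal and opposite forces P (no external load).
Equating the net (thermal + elastic) strains gives |α₁ − α₂|·ΔT = P·[1/(A₁E₁) + 1/(A₂E₂)].
|α₁ − α₂|·ΔT = 5.5×10⁻⁶ × 126 = 0.000693.
1/(A₁E₁) + 1/(A₂E₂) = 1/(1700×198×10³) + 1/(1600×32×10³) = 2.25×10⁻⁸ N⁻¹.
So P = 0.000693 / 2.25×10⁻⁸ = 30.8 kN.
σ_{stainless steel} = P/A₁ = 30800/1700 = 18.12 MPa, compressive.

σ ≈ 18.1 MPa (compressive)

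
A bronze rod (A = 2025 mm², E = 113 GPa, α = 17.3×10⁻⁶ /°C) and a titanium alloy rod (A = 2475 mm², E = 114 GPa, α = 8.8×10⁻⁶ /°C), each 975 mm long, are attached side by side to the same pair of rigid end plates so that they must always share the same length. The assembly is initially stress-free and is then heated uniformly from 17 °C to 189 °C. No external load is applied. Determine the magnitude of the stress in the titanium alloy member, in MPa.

Equilibrium of a rigid end plate with no external load gives equal and opposite internal forces ±P in the two members. Since α_{bronze} > α_{titanium alloy}, heating drives the bronze into compression and the titanium alloy into tension.
Compatibility of the two members (thermal + elastic change equal): (α₁ − α₂)ΔT = P·[1/(A₁E₁) + 1/(A₂E₂)].
|α₁ − α₂|·ΔT = 8.5×10⁻⁶ × 172 = 0.001462.
1/(A₁E₁) + 1/(A₂E₂) = 1/(2025×113×10³) + 1/(2475×114×10³) = 7.914×10⁻⁹ N⁻¹.
So P = 0.001462 / 7.914×10⁻⁹ = 184.7 kN.
σ_{titanium alloy} = P/A₂ = 184700/2475 = 74.64 MPa, tensile.

σ ≈ 74.6 MPa (tensile)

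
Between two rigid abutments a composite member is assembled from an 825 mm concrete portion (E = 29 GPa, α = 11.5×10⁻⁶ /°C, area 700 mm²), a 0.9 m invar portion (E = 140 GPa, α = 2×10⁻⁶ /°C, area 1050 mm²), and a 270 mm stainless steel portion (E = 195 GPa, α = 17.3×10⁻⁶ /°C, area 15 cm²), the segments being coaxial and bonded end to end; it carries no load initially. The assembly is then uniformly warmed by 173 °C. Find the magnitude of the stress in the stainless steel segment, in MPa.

σ ≈ 38.6 MPa (compressive)

Free thermal expansion of the whole bar: Σ αᵢΔT Lᵢ = 11.5×10⁻⁶×173×825 + 2×10⁻⁶×173×900 + 17.3×10⁻⁶×173×270 = 2.761 mm.
Since the ends are fixed, an axial force P builds up, equal in every segment, with P · Σ Lᵢ/(AᵢEᵢ) = δ_free.
Σ Lᵢ/(AᵢEᵢ) = 825/(700×29×10³) + 900/(1050×140×10³) + 270/(1500×195×10³) = 4.769×10⁻⁵ mm/N.
Hence P = δ_free / Σ(L/AE) = 2.761/4.769×10⁻⁵ = 57.9 kN (compressive).
σ_{stainless steel} = P / A = 57900 / 1500 = 38.6 MPa.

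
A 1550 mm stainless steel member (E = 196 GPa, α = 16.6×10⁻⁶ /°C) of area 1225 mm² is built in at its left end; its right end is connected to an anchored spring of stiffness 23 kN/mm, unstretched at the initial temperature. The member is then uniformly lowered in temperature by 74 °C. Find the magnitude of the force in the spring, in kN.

The unrestrained thermal change is αΔT L = 16.6×10⁻⁶ × 74 × 1550 = 1.904 mm.
Let P be the tensile force in the spring. The member extends elastically by PL/(AE) and the spring stretches by P/k; together these equal δ_free.
P [ L/(AE) + 1/k ] = δ_free → P [ 1550/(1225×196×10³) + 1/(23×10³) ] = 1.904.
P = 1.904 / 4.993×10⁻⁵ = 38130 N.

P ≈ 38.1 kN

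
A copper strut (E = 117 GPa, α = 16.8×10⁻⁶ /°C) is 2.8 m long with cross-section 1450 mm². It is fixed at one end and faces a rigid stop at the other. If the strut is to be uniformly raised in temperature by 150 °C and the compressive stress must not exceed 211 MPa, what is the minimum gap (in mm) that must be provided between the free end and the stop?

g ≈ 2.01 mm

With no wall the strut would lengthen by αΔT L = 16.8×10⁻⁶ × 150 × 2800 = 7.056 mm.
At the allowable stress the elastic shortening the wall may impose is σL/E = 211 × 2800 / (117×10³) = 5.05 mm.
So the gap has to take up the difference, g_min = δ_free − σL/E = 7.056 − 5.05 = 2.006 mm.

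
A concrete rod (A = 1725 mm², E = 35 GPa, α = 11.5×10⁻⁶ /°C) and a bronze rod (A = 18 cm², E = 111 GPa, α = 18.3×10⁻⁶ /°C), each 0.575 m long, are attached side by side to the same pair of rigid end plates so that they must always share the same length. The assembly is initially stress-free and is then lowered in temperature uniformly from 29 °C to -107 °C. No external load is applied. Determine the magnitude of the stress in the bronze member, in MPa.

σ ≈ 23.8 MPa (tensile)

Equilibrium of a rigid end plate with no external load gives equal and opposite internal forces ±P in the two members. Since α_{bronze} > α_{concrete}, cooling drives the bronze into tension and the concrete into compression.
Setting the final lengths equal and cancelling L: (α₁ − α₂)ΔT = P/(A₁E₁) + P/(A₂E₂).
|α₁ − α₂|·ΔT = 6.8×10⁻⁶ × 136 = 0.0009248.
1/(A₁E₁) + 1/(A₂E₂) = 1/(1725×35×10³) + 1/(1800×111×10³) = 2.157×10⁻⁸ N⁻¹.
P = 0.0009248 / 2.157×10⁻⁸ = 42880 N = 42.88 kN.
σ_{bronze} = P/A₂ = 42880/1800 = 23.82 MPa, tensile.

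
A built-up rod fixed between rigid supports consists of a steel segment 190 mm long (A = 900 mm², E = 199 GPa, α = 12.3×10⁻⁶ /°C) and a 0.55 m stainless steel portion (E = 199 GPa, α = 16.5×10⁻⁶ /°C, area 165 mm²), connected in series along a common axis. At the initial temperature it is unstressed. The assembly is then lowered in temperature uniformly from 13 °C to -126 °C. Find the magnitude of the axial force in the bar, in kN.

P ≈ 89.1 kN (tensile)

If the supports were absent, the total length change would be Σ αᵢΔT Lᵢ = 12.3×10⁻⁶×139×190 + 16.5×10⁻⁶×139×550 = 1.586 mm.
Since the ends are fixed, an axial force P builds up, equal in every segment, with P · Σ Lᵢ/(AᵢEᵢ) = δ_free.
The series flexibility is Σ Lᵢ/(AᵢEᵢ) = 190/(900×199×10³) + 550/(165×199×10³) = 1.781×10⁻⁵ mm/N.
So P = 1.586 / 1.781×10⁻⁵ = 89.06 kN, tensile.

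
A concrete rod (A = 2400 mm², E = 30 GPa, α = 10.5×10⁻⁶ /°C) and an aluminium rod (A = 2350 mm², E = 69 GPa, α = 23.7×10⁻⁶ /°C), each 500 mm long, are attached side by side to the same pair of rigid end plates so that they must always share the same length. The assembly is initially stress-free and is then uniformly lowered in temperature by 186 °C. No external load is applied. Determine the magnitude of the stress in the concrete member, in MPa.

The aluminium has the larger α, so on cooling it would change length more than the concrete if both were free. The rigid plates force a common final length, so the aluminium is put into tension and the concrete into compression, with equal and opposite forces P (no external load).
Compatibility of the two members (thermal + elastic change equal): (α₁ − α₂)ΔT = P·[1/(A₁E₁) + 1/(A₂E₂)].
|α₁ − α₂|·ΔT = 13.2×10⁻⁶ × 186 = 0.002455.
1/(A₁E₁) + 1/(A₂E₂) = 1/(2400×30×10³) + 1/(2350×69×10³) = 2.006×10⁻⁸ N⁻¹.
So P = 0.002455 / 2.006×10⁻⁸ = 122.4 kN.
σ_{concrete} = P/A₁ = 122400/2400 = 51.01 MPa, compressive.

σ ≈ 51 MPa (compressive)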